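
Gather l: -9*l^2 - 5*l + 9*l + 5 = -9*l^2 + 4*l + 5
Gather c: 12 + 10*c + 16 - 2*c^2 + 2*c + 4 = -2*c^2 + 12*c + 32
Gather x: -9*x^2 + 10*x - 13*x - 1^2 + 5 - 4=-9*x^2 - 3*x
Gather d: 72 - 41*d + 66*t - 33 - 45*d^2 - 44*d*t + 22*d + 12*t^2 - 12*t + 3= -45*d^2 + d*(-44*t - 19) + 12*t^2 + 54*t + 42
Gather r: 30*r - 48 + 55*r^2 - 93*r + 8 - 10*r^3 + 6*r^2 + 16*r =-10*r^3 + 61*r^2 - 47*r - 40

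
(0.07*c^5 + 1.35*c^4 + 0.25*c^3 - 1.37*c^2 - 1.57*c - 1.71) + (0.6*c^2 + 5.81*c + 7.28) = 0.07*c^5 + 1.35*c^4 + 0.25*c^3 - 0.77*c^2 + 4.24*c + 5.57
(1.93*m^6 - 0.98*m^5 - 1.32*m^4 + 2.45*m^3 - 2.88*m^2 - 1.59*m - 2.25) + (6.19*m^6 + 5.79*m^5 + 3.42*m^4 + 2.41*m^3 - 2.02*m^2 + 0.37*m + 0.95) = 8.12*m^6 + 4.81*m^5 + 2.1*m^4 + 4.86*m^3 - 4.9*m^2 - 1.22*m - 1.3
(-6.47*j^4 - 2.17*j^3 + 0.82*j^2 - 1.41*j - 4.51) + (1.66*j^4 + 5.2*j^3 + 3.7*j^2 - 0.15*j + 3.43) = -4.81*j^4 + 3.03*j^3 + 4.52*j^2 - 1.56*j - 1.08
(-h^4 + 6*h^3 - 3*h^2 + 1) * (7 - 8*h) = 8*h^5 - 55*h^4 + 66*h^3 - 21*h^2 - 8*h + 7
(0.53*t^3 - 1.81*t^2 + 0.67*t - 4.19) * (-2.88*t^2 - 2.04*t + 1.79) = -1.5264*t^5 + 4.1316*t^4 + 2.7115*t^3 + 7.4605*t^2 + 9.7469*t - 7.5001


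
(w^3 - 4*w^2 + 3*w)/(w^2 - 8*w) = (w^2 - 4*w + 3)/(w - 8)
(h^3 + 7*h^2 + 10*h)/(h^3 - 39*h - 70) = h/(h - 7)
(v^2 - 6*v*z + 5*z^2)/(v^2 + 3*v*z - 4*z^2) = (v - 5*z)/(v + 4*z)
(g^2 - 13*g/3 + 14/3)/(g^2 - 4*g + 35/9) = 3*(g - 2)/(3*g - 5)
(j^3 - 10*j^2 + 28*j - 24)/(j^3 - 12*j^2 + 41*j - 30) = (j^2 - 4*j + 4)/(j^2 - 6*j + 5)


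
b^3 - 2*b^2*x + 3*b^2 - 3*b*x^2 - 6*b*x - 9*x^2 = (b + 3)*(b - 3*x)*(b + x)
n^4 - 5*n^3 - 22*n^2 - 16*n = n*(n - 8)*(n + 1)*(n + 2)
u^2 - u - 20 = (u - 5)*(u + 4)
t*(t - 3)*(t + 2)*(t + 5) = t^4 + 4*t^3 - 11*t^2 - 30*t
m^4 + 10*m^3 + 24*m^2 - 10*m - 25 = (m - 1)*(m + 1)*(m + 5)^2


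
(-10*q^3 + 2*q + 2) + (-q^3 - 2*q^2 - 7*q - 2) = -11*q^3 - 2*q^2 - 5*q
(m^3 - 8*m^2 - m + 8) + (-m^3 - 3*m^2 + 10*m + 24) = -11*m^2 + 9*m + 32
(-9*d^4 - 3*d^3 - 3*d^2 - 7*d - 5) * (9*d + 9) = -81*d^5 - 108*d^4 - 54*d^3 - 90*d^2 - 108*d - 45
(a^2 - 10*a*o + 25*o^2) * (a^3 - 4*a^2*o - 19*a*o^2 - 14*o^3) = a^5 - 14*a^4*o + 46*a^3*o^2 + 76*a^2*o^3 - 335*a*o^4 - 350*o^5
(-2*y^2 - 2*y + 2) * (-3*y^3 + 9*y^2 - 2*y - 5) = 6*y^5 - 12*y^4 - 20*y^3 + 32*y^2 + 6*y - 10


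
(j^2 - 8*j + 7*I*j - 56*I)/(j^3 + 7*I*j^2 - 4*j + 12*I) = (j^2 + j*(-8 + 7*I) - 56*I)/(j^3 + 7*I*j^2 - 4*j + 12*I)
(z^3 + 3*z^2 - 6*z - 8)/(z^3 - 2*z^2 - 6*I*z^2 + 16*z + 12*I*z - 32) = (z^2 + 5*z + 4)/(z^2 - 6*I*z + 16)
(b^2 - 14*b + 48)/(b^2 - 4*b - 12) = (b - 8)/(b + 2)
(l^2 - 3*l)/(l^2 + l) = (l - 3)/(l + 1)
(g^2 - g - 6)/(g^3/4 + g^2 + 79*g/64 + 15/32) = 64*(g - 3)/(16*g^2 + 32*g + 15)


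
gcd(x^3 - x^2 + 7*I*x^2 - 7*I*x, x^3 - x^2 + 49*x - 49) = x^2 + x*(-1 + 7*I) - 7*I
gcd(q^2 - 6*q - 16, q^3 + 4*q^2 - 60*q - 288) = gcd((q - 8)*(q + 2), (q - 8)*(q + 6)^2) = q - 8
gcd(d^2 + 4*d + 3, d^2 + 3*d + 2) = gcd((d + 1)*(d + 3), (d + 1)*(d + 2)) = d + 1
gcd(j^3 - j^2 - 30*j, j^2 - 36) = j - 6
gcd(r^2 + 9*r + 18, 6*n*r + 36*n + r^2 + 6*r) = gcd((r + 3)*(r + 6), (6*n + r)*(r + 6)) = r + 6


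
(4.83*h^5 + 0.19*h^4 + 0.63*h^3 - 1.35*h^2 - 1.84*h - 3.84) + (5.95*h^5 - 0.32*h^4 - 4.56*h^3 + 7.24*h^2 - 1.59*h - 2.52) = 10.78*h^5 - 0.13*h^4 - 3.93*h^3 + 5.89*h^2 - 3.43*h - 6.36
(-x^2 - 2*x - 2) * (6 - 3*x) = 3*x^3 - 6*x - 12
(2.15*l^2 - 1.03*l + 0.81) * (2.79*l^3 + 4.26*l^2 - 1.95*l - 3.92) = 5.9985*l^5 + 6.2853*l^4 - 6.3204*l^3 - 2.9689*l^2 + 2.4581*l - 3.1752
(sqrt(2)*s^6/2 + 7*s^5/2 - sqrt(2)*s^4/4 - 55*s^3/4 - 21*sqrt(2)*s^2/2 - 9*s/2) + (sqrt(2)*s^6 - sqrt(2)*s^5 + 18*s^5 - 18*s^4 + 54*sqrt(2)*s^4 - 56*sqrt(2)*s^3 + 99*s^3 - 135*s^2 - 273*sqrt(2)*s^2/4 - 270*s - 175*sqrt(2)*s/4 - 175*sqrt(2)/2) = 3*sqrt(2)*s^6/2 - sqrt(2)*s^5 + 43*s^5/2 - 18*s^4 + 215*sqrt(2)*s^4/4 - 56*sqrt(2)*s^3 + 341*s^3/4 - 135*s^2 - 315*sqrt(2)*s^2/4 - 549*s/2 - 175*sqrt(2)*s/4 - 175*sqrt(2)/2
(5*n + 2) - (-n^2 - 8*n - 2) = n^2 + 13*n + 4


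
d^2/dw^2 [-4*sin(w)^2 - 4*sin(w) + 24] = 4*sin(w) - 8*cos(2*w)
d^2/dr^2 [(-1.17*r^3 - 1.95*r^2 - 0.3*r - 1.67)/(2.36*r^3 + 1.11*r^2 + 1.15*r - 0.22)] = (-1.4210854715202e-14*r^7 - 15.591576*r^6 + 9.02699999999996*r^5 - 91.865832*r^4 - 81.96846*r^3 - 42.490122*r^2 - 18.772242*r - 5.573338)/(13.144256*r^9 + 18.546768*r^8 + 27.938388*r^7 + 15.766935*r^6 + 10.156173*r^5 + 0.00825900000000024*r^4 + 0.178567*r^3 - 0.711678*r^2 + 0.16698*r - 0.010648)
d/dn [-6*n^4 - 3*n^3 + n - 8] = -24*n^3 - 9*n^2 + 1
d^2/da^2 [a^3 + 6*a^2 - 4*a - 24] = 6*a + 12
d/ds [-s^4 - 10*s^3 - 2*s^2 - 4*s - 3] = -4*s^3 - 30*s^2 - 4*s - 4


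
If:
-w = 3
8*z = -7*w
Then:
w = -3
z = 21/8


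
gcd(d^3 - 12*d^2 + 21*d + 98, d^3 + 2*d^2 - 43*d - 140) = d - 7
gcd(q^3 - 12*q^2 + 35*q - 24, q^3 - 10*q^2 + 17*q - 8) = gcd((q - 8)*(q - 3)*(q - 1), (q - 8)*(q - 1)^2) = q^2 - 9*q + 8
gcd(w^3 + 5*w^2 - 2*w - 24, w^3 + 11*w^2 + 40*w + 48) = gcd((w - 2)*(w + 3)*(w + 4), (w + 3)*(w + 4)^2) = w^2 + 7*w + 12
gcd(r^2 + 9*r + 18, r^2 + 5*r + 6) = r + 3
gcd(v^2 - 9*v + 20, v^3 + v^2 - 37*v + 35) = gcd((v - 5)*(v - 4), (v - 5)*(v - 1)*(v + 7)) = v - 5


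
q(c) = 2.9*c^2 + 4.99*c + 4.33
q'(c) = 5.8*c + 4.99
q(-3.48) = 22.08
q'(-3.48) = -15.19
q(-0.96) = 2.21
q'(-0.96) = -0.58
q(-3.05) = 16.09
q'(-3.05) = -12.70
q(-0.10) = 3.86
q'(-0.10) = 4.41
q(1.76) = 22.10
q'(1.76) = 15.20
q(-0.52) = 2.52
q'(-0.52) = 1.97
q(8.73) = 268.91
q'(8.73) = 55.62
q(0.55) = 7.95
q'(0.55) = 8.18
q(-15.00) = 581.98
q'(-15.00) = -82.01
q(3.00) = 45.40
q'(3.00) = 22.39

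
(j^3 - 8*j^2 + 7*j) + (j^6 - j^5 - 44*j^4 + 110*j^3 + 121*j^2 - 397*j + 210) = j^6 - j^5 - 44*j^4 + 111*j^3 + 113*j^2 - 390*j + 210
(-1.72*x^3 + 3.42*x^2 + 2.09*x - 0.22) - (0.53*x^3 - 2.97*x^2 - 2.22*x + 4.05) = -2.25*x^3 + 6.39*x^2 + 4.31*x - 4.27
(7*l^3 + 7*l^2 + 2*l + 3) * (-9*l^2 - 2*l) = -63*l^5 - 77*l^4 - 32*l^3 - 31*l^2 - 6*l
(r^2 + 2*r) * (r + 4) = r^3 + 6*r^2 + 8*r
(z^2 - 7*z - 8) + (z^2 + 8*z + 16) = 2*z^2 + z + 8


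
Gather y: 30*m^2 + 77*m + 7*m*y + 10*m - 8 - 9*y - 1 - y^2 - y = 30*m^2 + 87*m - y^2 + y*(7*m - 10) - 9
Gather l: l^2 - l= l^2 - l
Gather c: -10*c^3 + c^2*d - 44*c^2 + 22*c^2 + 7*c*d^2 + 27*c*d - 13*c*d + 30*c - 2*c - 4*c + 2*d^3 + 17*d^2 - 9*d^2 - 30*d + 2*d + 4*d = -10*c^3 + c^2*(d - 22) + c*(7*d^2 + 14*d + 24) + 2*d^3 + 8*d^2 - 24*d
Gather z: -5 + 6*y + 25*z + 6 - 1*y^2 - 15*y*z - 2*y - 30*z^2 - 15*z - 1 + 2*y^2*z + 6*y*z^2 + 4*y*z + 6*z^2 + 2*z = -y^2 + 4*y + z^2*(6*y - 24) + z*(2*y^2 - 11*y + 12)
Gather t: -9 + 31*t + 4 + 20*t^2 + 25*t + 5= 20*t^2 + 56*t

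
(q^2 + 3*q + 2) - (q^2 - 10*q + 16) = 13*q - 14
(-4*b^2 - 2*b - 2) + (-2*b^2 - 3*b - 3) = -6*b^2 - 5*b - 5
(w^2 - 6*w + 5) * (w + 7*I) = w^3 - 6*w^2 + 7*I*w^2 + 5*w - 42*I*w + 35*I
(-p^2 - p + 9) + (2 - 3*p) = -p^2 - 4*p + 11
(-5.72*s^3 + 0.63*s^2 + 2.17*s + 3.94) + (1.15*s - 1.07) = -5.72*s^3 + 0.63*s^2 + 3.32*s + 2.87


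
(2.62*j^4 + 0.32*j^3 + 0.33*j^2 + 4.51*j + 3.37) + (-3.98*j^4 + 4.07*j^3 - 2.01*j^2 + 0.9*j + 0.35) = -1.36*j^4 + 4.39*j^3 - 1.68*j^2 + 5.41*j + 3.72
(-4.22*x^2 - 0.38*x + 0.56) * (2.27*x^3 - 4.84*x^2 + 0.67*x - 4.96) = -9.5794*x^5 + 19.5622*x^4 + 0.283*x^3 + 17.9662*x^2 + 2.26*x - 2.7776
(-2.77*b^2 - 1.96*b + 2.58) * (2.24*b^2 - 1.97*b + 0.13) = -6.2048*b^4 + 1.0665*b^3 + 9.2803*b^2 - 5.3374*b + 0.3354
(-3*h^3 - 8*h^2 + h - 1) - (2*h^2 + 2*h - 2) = -3*h^3 - 10*h^2 - h + 1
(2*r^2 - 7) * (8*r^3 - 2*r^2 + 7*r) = 16*r^5 - 4*r^4 - 42*r^3 + 14*r^2 - 49*r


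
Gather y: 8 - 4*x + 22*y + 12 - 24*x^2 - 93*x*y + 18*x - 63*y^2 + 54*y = -24*x^2 + 14*x - 63*y^2 + y*(76 - 93*x) + 20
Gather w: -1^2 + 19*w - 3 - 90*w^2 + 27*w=-90*w^2 + 46*w - 4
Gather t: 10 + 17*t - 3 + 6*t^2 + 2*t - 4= 6*t^2 + 19*t + 3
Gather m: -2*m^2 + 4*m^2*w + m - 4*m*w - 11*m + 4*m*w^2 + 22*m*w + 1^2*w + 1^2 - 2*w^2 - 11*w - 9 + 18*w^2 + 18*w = m^2*(4*w - 2) + m*(4*w^2 + 18*w - 10) + 16*w^2 + 8*w - 8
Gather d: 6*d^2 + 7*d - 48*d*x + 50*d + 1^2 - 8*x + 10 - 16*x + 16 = 6*d^2 + d*(57 - 48*x) - 24*x + 27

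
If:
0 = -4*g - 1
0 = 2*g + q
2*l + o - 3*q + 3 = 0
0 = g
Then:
No Solution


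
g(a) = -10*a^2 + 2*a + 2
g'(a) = 2 - 20*a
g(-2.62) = -71.88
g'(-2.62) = 54.40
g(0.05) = 2.08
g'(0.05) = 1.00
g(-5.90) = -357.90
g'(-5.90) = 120.00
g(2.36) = -48.98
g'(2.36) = -45.20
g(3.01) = -82.58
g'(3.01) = -58.20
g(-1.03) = -10.67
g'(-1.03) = 22.60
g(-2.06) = -44.56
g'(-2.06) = 43.20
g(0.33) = 1.57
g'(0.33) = -4.60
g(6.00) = -346.00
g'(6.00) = -118.00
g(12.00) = -1414.00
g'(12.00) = -238.00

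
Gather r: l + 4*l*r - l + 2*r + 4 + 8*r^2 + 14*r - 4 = 8*r^2 + r*(4*l + 16)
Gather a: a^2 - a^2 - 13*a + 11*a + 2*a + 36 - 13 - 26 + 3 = 0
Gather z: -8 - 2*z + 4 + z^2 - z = z^2 - 3*z - 4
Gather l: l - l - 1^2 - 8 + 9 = 0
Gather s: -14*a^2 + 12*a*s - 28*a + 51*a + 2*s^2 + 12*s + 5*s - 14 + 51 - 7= -14*a^2 + 23*a + 2*s^2 + s*(12*a + 17) + 30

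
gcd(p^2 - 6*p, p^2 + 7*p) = p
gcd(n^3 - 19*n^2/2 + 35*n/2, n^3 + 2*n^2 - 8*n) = n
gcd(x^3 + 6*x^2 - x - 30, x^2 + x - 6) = x^2 + x - 6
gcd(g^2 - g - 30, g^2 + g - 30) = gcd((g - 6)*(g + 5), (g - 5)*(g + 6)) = 1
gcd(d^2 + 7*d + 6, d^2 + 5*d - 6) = d + 6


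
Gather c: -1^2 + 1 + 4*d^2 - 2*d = 4*d^2 - 2*d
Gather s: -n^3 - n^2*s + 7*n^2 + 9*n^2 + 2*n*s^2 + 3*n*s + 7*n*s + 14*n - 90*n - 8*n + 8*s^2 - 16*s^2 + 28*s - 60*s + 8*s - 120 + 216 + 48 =-n^3 + 16*n^2 - 84*n + s^2*(2*n - 8) + s*(-n^2 + 10*n - 24) + 144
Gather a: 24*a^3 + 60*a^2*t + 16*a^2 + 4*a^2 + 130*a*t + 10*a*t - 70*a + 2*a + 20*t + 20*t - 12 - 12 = 24*a^3 + a^2*(60*t + 20) + a*(140*t - 68) + 40*t - 24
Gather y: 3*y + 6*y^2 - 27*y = 6*y^2 - 24*y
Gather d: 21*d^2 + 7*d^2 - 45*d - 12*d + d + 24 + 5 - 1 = 28*d^2 - 56*d + 28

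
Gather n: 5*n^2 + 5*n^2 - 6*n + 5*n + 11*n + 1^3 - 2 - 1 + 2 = 10*n^2 + 10*n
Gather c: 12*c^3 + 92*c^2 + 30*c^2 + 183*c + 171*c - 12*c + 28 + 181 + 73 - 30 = 12*c^3 + 122*c^2 + 342*c + 252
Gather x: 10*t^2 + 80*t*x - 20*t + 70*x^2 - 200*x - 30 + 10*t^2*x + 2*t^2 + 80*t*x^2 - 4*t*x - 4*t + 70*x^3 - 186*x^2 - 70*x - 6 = 12*t^2 - 24*t + 70*x^3 + x^2*(80*t - 116) + x*(10*t^2 + 76*t - 270) - 36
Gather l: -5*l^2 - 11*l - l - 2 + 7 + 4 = -5*l^2 - 12*l + 9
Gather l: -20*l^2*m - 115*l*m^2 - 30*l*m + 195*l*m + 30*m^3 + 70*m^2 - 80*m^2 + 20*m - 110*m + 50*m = -20*l^2*m + l*(-115*m^2 + 165*m) + 30*m^3 - 10*m^2 - 40*m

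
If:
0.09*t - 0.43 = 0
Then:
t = 4.78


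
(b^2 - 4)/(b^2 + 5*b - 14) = (b + 2)/(b + 7)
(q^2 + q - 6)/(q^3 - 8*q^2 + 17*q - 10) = (q + 3)/(q^2 - 6*q + 5)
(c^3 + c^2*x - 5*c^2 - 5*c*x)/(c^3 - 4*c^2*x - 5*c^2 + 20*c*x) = (-c - x)/(-c + 4*x)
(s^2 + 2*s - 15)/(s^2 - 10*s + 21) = (s + 5)/(s - 7)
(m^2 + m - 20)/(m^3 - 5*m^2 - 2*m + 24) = (m + 5)/(m^2 - m - 6)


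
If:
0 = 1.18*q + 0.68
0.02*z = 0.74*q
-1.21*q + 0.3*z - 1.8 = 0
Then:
No Solution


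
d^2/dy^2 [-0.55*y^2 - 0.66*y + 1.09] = -1.10000000000000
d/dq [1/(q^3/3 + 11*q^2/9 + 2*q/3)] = 9*(-9*q^2 - 22*q - 6)/(q^2*(3*q^2 + 11*q + 6)^2)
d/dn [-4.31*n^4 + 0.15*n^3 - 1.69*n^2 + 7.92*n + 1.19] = -17.24*n^3 + 0.45*n^2 - 3.38*n + 7.92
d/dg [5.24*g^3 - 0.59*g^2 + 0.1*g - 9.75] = 15.72*g^2 - 1.18*g + 0.1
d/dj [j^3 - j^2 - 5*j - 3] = 3*j^2 - 2*j - 5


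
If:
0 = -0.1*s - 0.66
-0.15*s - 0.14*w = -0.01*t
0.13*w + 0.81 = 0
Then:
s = -6.60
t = -186.23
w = -6.23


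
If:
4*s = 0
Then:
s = 0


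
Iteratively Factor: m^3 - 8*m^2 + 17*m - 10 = (m - 5)*(m^2 - 3*m + 2) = (m - 5)*(m - 1)*(m - 2)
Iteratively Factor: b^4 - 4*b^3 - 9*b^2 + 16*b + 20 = (b + 2)*(b^3 - 6*b^2 + 3*b + 10) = (b - 5)*(b + 2)*(b^2 - b - 2) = (b - 5)*(b + 1)*(b + 2)*(b - 2)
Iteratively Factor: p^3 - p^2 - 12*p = (p)*(p^2 - p - 12) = p*(p - 4)*(p + 3)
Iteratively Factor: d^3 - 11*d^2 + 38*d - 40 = (d - 2)*(d^2 - 9*d + 20) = (d - 4)*(d - 2)*(d - 5)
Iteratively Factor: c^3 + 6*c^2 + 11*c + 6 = (c + 2)*(c^2 + 4*c + 3) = (c + 1)*(c + 2)*(c + 3)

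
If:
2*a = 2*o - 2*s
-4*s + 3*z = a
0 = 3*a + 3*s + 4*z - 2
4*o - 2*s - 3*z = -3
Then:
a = -63/101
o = -6/101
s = 57/101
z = 55/101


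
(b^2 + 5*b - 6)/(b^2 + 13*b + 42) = (b - 1)/(b + 7)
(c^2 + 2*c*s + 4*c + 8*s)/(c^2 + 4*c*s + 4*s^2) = (c + 4)/(c + 2*s)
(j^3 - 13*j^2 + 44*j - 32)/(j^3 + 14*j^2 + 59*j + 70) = (j^3 - 13*j^2 + 44*j - 32)/(j^3 + 14*j^2 + 59*j + 70)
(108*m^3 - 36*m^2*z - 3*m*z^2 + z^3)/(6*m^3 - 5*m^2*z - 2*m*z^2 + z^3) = (-36*m^2 + z^2)/(-2*m^2 + m*z + z^2)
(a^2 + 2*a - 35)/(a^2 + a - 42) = (a - 5)/(a - 6)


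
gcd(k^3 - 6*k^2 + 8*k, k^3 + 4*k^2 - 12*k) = k^2 - 2*k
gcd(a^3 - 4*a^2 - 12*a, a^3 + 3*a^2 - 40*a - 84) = a^2 - 4*a - 12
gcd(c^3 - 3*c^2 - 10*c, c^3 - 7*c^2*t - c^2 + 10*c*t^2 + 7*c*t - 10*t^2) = 1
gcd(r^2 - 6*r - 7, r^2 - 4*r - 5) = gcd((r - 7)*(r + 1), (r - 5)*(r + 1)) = r + 1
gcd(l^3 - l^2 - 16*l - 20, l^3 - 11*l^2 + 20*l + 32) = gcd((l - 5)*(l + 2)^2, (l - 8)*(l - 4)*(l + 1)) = 1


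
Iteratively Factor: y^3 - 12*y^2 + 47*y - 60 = (y - 5)*(y^2 - 7*y + 12) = (y - 5)*(y - 3)*(y - 4)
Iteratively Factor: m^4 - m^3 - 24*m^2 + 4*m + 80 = (m + 2)*(m^3 - 3*m^2 - 18*m + 40) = (m + 2)*(m + 4)*(m^2 - 7*m + 10) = (m - 5)*(m + 2)*(m + 4)*(m - 2)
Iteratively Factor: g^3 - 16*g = (g + 4)*(g^2 - 4*g) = (g - 4)*(g + 4)*(g)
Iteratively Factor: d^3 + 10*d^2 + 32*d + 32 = (d + 4)*(d^2 + 6*d + 8) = (d + 2)*(d + 4)*(d + 4)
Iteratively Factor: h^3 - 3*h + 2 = (h + 2)*(h^2 - 2*h + 1) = (h - 1)*(h + 2)*(h - 1)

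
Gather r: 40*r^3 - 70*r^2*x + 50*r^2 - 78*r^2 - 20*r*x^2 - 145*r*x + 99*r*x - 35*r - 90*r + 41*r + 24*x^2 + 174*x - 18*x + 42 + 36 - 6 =40*r^3 + r^2*(-70*x - 28) + r*(-20*x^2 - 46*x - 84) + 24*x^2 + 156*x + 72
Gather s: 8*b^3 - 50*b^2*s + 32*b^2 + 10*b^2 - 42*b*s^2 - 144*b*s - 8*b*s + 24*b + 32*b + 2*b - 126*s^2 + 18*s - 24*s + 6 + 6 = 8*b^3 + 42*b^2 + 58*b + s^2*(-42*b - 126) + s*(-50*b^2 - 152*b - 6) + 12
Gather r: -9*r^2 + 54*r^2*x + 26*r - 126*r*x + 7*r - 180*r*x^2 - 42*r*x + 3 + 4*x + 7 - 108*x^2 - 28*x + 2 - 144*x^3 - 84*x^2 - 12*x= r^2*(54*x - 9) + r*(-180*x^2 - 168*x + 33) - 144*x^3 - 192*x^2 - 36*x + 12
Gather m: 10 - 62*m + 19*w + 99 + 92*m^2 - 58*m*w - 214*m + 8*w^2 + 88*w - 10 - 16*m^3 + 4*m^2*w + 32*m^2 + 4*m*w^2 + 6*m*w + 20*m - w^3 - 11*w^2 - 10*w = -16*m^3 + m^2*(4*w + 124) + m*(4*w^2 - 52*w - 256) - w^3 - 3*w^2 + 97*w + 99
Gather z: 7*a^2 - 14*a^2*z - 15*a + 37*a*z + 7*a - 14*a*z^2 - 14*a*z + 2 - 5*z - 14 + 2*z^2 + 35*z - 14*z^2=7*a^2 - 8*a + z^2*(-14*a - 12) + z*(-14*a^2 + 23*a + 30) - 12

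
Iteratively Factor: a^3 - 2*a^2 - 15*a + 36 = (a + 4)*(a^2 - 6*a + 9) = (a - 3)*(a + 4)*(a - 3)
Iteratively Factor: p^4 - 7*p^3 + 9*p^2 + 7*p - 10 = (p - 5)*(p^3 - 2*p^2 - p + 2) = (p - 5)*(p + 1)*(p^2 - 3*p + 2) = (p - 5)*(p - 1)*(p + 1)*(p - 2)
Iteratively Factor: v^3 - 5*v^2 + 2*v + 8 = (v + 1)*(v^2 - 6*v + 8) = (v - 2)*(v + 1)*(v - 4)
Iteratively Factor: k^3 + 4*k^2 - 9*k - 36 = (k + 4)*(k^2 - 9) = (k - 3)*(k + 4)*(k + 3)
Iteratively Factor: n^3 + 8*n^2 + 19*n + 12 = (n + 3)*(n^2 + 5*n + 4) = (n + 1)*(n + 3)*(n + 4)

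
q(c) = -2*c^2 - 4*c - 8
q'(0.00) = -4.00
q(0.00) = -8.00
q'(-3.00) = 8.00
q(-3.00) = -14.00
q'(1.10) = -8.40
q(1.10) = -14.82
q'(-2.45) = 5.80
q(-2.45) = -10.20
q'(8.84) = -39.36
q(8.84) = -199.65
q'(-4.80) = 15.20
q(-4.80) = -34.88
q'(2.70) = -14.80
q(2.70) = -33.38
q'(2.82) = -15.28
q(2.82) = -35.18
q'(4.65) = -22.60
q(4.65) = -69.84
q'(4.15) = -20.60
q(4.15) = -59.04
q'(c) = -4*c - 4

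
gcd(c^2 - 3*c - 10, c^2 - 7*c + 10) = c - 5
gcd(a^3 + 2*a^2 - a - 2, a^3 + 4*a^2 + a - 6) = a^2 + a - 2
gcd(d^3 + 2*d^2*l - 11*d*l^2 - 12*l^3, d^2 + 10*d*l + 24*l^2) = d + 4*l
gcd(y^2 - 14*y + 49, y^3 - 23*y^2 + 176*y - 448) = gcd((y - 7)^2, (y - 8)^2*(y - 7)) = y - 7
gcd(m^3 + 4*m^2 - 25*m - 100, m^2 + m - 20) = m + 5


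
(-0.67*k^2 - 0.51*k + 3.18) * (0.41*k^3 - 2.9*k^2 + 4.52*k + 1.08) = -0.2747*k^5 + 1.7339*k^4 - 0.2456*k^3 - 12.2508*k^2 + 13.8228*k + 3.4344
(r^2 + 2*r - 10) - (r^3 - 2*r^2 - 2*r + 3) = -r^3 + 3*r^2 + 4*r - 13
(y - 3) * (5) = 5*y - 15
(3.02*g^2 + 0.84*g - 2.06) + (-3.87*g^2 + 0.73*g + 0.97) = -0.85*g^2 + 1.57*g - 1.09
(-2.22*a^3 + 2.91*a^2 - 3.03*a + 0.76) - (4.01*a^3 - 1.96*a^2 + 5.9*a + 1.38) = -6.23*a^3 + 4.87*a^2 - 8.93*a - 0.62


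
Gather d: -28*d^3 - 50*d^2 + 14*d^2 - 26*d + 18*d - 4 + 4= -28*d^3 - 36*d^2 - 8*d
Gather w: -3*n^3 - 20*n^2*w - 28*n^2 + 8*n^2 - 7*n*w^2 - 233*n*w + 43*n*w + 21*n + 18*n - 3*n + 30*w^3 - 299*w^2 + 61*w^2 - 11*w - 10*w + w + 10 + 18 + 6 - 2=-3*n^3 - 20*n^2 + 36*n + 30*w^3 + w^2*(-7*n - 238) + w*(-20*n^2 - 190*n - 20) + 32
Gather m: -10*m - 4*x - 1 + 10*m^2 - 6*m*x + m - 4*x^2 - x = 10*m^2 + m*(-6*x - 9) - 4*x^2 - 5*x - 1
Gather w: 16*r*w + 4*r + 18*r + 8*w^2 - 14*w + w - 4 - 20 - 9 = 22*r + 8*w^2 + w*(16*r - 13) - 33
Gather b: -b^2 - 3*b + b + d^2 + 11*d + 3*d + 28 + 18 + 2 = -b^2 - 2*b + d^2 + 14*d + 48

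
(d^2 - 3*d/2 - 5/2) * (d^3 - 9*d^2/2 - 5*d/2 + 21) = d^5 - 6*d^4 + 7*d^3/4 + 36*d^2 - 101*d/4 - 105/2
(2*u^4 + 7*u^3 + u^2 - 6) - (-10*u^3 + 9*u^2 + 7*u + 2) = 2*u^4 + 17*u^3 - 8*u^2 - 7*u - 8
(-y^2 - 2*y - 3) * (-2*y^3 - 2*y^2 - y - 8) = 2*y^5 + 6*y^4 + 11*y^3 + 16*y^2 + 19*y + 24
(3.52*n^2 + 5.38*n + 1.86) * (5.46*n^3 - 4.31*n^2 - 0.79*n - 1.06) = 19.2192*n^5 + 14.2036*n^4 - 15.813*n^3 - 15.998*n^2 - 7.1722*n - 1.9716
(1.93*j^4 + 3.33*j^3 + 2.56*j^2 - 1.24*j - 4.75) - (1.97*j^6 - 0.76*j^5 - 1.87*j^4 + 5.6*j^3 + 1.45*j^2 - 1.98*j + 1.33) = -1.97*j^6 + 0.76*j^5 + 3.8*j^4 - 2.27*j^3 + 1.11*j^2 + 0.74*j - 6.08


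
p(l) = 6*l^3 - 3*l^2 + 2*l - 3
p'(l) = 18*l^2 - 6*l + 2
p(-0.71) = -8.08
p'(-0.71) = 15.33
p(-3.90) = -412.34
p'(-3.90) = 299.18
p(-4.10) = -475.16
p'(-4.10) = 329.18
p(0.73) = -0.80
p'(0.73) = 7.21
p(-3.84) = -394.66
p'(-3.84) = 290.46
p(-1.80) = -51.31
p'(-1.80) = 71.12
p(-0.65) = -7.22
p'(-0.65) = 13.50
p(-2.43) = -111.67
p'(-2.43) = 122.87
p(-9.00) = -4638.00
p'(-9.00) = 1514.00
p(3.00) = 138.00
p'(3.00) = 146.00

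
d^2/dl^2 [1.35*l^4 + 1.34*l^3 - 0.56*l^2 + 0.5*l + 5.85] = 16.2*l^2 + 8.04*l - 1.12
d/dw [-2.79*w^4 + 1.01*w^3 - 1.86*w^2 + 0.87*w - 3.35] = -11.16*w^3 + 3.03*w^2 - 3.72*w + 0.87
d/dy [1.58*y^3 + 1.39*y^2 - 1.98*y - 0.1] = 4.74*y^2 + 2.78*y - 1.98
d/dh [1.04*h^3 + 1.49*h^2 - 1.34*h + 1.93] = 3.12*h^2 + 2.98*h - 1.34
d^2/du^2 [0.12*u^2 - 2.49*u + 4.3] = 0.240000000000000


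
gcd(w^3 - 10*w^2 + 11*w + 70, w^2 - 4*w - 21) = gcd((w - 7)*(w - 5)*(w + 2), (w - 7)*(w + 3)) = w - 7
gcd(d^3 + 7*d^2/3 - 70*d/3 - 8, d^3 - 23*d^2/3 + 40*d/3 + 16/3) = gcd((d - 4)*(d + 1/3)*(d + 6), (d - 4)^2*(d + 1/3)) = d^2 - 11*d/3 - 4/3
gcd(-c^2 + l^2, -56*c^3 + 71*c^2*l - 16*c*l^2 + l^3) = c - l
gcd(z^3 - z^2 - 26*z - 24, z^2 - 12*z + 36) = z - 6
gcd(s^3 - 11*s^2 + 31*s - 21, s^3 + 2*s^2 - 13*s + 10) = s - 1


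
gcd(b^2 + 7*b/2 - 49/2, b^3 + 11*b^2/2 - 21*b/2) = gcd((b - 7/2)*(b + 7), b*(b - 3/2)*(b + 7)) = b + 7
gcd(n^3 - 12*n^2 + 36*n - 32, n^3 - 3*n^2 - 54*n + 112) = n^2 - 10*n + 16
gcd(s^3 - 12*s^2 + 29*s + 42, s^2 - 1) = s + 1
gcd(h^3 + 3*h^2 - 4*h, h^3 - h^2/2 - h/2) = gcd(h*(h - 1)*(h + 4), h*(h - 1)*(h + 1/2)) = h^2 - h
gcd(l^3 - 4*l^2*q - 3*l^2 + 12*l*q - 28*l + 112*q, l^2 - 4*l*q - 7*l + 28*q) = -l^2 + 4*l*q + 7*l - 28*q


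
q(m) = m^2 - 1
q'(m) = 2*m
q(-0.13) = -0.98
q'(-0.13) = -0.26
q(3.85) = 13.82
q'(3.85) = 7.70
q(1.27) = 0.61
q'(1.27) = 2.54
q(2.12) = 3.49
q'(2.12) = 4.24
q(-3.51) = 11.32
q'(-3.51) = -7.02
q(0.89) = -0.21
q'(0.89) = 1.78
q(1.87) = 2.50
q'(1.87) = 3.74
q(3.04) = 8.24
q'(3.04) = 6.08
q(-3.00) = 8.00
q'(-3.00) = -6.00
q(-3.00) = 8.00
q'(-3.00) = -6.00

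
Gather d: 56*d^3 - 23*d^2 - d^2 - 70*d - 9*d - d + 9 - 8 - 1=56*d^3 - 24*d^2 - 80*d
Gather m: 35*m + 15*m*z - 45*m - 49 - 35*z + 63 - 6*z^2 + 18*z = m*(15*z - 10) - 6*z^2 - 17*z + 14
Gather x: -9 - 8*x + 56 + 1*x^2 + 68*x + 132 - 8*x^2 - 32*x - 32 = -7*x^2 + 28*x + 147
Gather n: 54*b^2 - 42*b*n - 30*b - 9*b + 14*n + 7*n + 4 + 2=54*b^2 - 39*b + n*(21 - 42*b) + 6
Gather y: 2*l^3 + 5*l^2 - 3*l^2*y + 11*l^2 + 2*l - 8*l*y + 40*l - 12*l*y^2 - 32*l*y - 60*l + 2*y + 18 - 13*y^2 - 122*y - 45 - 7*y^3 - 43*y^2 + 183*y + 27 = 2*l^3 + 16*l^2 - 18*l - 7*y^3 + y^2*(-12*l - 56) + y*(-3*l^2 - 40*l + 63)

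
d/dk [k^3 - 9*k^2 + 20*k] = 3*k^2 - 18*k + 20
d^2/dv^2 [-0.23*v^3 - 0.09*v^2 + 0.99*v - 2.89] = -1.38*v - 0.18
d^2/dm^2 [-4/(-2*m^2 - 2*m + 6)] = 4*(-m^2 - m + (2*m + 1)^2 + 3)/(m^2 + m - 3)^3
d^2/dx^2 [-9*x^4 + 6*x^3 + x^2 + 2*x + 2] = -108*x^2 + 36*x + 2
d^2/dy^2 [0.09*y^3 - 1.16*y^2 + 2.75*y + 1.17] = 0.54*y - 2.32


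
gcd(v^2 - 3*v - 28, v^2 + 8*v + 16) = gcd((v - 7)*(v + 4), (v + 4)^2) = v + 4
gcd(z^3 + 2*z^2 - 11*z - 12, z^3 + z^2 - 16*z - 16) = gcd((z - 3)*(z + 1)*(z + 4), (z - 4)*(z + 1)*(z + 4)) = z^2 + 5*z + 4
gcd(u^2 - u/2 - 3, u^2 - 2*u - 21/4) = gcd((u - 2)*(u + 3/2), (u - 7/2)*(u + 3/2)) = u + 3/2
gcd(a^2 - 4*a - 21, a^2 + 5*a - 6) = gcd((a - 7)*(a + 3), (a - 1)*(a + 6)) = 1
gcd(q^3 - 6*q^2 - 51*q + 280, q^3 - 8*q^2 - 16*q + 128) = q - 8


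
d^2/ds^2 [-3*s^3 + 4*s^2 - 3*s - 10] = 8 - 18*s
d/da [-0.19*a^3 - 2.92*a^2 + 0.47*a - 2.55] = -0.57*a^2 - 5.84*a + 0.47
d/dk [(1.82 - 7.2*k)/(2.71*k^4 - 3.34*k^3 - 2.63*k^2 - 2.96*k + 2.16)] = (58.536*k^4 - 67.8248*k^3 - 0.6996*k^2 + 9.5732*k - 10.1648)/(7.3441*k^8 - 18.1028*k^7 - 3.099*k^6 + 1.5252*k^5 + 38.3969*k^4 + 1.1408*k^3 - 2.6*k^2 - 12.7872*k + 4.6656)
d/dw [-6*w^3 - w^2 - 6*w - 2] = -18*w^2 - 2*w - 6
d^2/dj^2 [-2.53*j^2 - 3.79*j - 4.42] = -5.06000000000000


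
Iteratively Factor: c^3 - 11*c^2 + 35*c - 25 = (c - 5)*(c^2 - 6*c + 5) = (c - 5)*(c - 1)*(c - 5)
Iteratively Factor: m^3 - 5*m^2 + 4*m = (m)*(m^2 - 5*m + 4) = m*(m - 1)*(m - 4)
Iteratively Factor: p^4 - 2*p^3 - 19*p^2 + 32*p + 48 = (p - 4)*(p^3 + 2*p^2 - 11*p - 12) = (p - 4)*(p + 1)*(p^2 + p - 12) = (p - 4)*(p + 1)*(p + 4)*(p - 3)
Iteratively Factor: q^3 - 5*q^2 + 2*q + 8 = (q - 2)*(q^2 - 3*q - 4) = (q - 4)*(q - 2)*(q + 1)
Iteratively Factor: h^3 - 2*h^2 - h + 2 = (h + 1)*(h^2 - 3*h + 2) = (h - 2)*(h + 1)*(h - 1)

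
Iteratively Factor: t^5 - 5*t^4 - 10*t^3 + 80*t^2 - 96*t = (t - 4)*(t^4 - t^3 - 14*t^2 + 24*t) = t*(t - 4)*(t^3 - t^2 - 14*t + 24) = t*(t - 4)*(t - 3)*(t^2 + 2*t - 8) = t*(t - 4)*(t - 3)*(t - 2)*(t + 4)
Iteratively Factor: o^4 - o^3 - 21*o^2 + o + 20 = (o - 5)*(o^3 + 4*o^2 - o - 4) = (o - 5)*(o + 4)*(o^2 - 1) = (o - 5)*(o + 1)*(o + 4)*(o - 1)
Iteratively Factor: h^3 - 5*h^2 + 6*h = (h - 2)*(h^2 - 3*h) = h*(h - 2)*(h - 3)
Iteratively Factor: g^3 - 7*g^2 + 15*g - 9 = (g - 1)*(g^2 - 6*g + 9) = (g - 3)*(g - 1)*(g - 3)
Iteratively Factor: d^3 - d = (d - 1)*(d^2 + d) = (d - 1)*(d + 1)*(d)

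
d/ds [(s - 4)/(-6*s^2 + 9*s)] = 2*(s^2 - 8*s + 6)/(3*s^2*(4*s^2 - 12*s + 9))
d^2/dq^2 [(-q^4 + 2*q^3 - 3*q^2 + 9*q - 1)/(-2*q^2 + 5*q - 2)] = 2*(4*q^6 - 30*q^5 + 87*q^4 - 128*q^3 + 60*q^2 + 54*q - 57)/(8*q^6 - 60*q^5 + 174*q^4 - 245*q^3 + 174*q^2 - 60*q + 8)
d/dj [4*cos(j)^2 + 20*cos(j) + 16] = -4*(2*cos(j) + 5)*sin(j)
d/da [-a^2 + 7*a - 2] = 7 - 2*a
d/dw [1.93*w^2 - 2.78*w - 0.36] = 3.86*w - 2.78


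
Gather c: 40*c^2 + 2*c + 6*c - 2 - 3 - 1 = 40*c^2 + 8*c - 6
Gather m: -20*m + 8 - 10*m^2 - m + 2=-10*m^2 - 21*m + 10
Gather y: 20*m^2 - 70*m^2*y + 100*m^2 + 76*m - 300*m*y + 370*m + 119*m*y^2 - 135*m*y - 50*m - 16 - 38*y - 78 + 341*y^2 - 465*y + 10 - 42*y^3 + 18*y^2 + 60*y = 120*m^2 + 396*m - 42*y^3 + y^2*(119*m + 359) + y*(-70*m^2 - 435*m - 443) - 84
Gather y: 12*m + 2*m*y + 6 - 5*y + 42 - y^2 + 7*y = 12*m - y^2 + y*(2*m + 2) + 48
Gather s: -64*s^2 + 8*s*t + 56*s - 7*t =-64*s^2 + s*(8*t + 56) - 7*t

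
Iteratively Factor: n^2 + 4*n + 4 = (n + 2)*(n + 2)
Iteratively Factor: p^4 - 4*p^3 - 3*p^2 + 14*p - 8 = (p - 1)*(p^3 - 3*p^2 - 6*p + 8) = (p - 1)*(p + 2)*(p^2 - 5*p + 4) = (p - 4)*(p - 1)*(p + 2)*(p - 1)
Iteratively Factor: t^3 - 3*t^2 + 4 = (t - 2)*(t^2 - t - 2) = (t - 2)*(t + 1)*(t - 2)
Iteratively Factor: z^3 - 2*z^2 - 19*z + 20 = (z - 5)*(z^2 + 3*z - 4) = (z - 5)*(z + 4)*(z - 1)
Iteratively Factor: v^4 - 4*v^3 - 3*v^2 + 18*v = (v)*(v^3 - 4*v^2 - 3*v + 18) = v*(v - 3)*(v^2 - v - 6) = v*(v - 3)*(v + 2)*(v - 3)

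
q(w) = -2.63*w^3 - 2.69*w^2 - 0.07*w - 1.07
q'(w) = -7.89*w^2 - 5.38*w - 0.07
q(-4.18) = 144.30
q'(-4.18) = -115.44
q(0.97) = -6.07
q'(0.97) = -12.71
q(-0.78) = -1.40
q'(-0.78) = -0.67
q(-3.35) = 67.85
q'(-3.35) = -70.59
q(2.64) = -68.39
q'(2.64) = -69.26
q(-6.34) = 561.48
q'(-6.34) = -283.10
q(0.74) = -3.66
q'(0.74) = -8.37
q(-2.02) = 9.77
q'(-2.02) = -21.40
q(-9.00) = 1698.94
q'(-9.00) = -590.74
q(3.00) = -96.50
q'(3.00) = -87.22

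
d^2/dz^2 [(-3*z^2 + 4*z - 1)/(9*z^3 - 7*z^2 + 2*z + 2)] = 2*(-243*z^6 + 972*z^5 - 1080*z^4 + 964*z^3 - 759*z^2 + 264*z - 46)/(729*z^9 - 1701*z^8 + 1809*z^7 - 613*z^6 - 354*z^5 + 426*z^4 - 52*z^3 - 60*z^2 + 24*z + 8)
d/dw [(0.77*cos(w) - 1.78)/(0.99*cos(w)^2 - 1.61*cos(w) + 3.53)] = (0.7623*cos(w)^2 - 3.5244*cos(w) + 0.1477)*sin(w)/(0.9801*cos(w)^4 - 3.1878*cos(w)^3 + 9.5815*cos(w)^2 - 11.3666*cos(w) + 12.4609)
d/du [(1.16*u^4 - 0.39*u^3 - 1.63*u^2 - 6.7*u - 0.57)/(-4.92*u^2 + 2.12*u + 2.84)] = (-11.4144*u^5 + 9.2964*u^4 + 11.524*u^3 - 39.7424*u^2 - 14.8672*u - 17.8196)/(24.2064*u^4 - 20.8608*u^3 - 23.4512*u^2 + 12.0416*u + 8.0656)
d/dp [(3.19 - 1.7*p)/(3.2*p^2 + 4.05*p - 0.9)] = (5.44*p^2 - 20.416*p - 11.3895)/(10.24*p^4 + 25.92*p^3 + 10.6425*p^2 - 7.29*p + 0.81)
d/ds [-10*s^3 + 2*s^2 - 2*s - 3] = -30*s^2 + 4*s - 2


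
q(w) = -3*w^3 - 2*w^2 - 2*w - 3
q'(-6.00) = -302.00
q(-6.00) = 585.00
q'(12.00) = -1346.00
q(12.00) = -5499.00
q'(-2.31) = -40.78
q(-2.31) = 27.93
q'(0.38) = -4.82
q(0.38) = -4.21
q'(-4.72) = -183.63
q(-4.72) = 277.35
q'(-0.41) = -1.87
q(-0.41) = -2.31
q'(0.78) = -10.60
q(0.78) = -7.20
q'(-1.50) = -16.25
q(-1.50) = 5.62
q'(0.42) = -5.27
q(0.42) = -4.42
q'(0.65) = -8.40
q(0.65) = -5.97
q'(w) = -9*w^2 - 4*w - 2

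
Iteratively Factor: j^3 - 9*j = (j - 3)*(j^2 + 3*j) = (j - 3)*(j + 3)*(j)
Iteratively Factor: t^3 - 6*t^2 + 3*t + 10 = (t - 5)*(t^2 - t - 2) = (t - 5)*(t - 2)*(t + 1)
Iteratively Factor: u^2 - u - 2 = (u - 2)*(u + 1)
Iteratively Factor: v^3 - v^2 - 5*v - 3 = (v + 1)*(v^2 - 2*v - 3) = (v - 3)*(v + 1)*(v + 1)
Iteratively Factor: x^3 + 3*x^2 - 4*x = (x + 4)*(x^2 - x) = (x - 1)*(x + 4)*(x)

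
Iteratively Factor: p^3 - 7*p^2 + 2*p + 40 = (p - 5)*(p^2 - 2*p - 8) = (p - 5)*(p - 4)*(p + 2)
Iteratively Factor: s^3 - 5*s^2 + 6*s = (s - 2)*(s^2 - 3*s) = s*(s - 2)*(s - 3)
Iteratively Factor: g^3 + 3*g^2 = (g)*(g^2 + 3*g) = g^2*(g + 3)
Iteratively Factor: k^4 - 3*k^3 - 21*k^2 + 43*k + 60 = (k - 5)*(k^3 + 2*k^2 - 11*k - 12) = (k - 5)*(k + 1)*(k^2 + k - 12) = (k - 5)*(k + 1)*(k + 4)*(k - 3)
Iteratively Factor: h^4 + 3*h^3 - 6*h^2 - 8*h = (h + 4)*(h^3 - h^2 - 2*h) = (h + 1)*(h + 4)*(h^2 - 2*h) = h*(h + 1)*(h + 4)*(h - 2)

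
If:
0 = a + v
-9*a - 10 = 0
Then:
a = -10/9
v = 10/9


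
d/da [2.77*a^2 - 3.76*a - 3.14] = 5.54*a - 3.76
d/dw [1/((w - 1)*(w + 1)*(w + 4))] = (-(w - 1)*(w + 1) - (w - 1)*(w + 4) - (w + 1)*(w + 4))/((w - 1)^2*(w + 1)^2*(w + 4)^2)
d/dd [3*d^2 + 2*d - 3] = 6*d + 2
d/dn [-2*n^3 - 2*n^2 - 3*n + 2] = -6*n^2 - 4*n - 3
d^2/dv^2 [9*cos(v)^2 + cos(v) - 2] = -cos(v) - 18*cos(2*v)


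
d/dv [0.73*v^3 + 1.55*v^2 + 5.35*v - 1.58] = 2.19*v^2 + 3.1*v + 5.35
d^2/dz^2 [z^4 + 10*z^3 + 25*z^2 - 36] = 12*z^2 + 60*z + 50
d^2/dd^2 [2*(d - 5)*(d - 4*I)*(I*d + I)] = 12*I*d + 16 - 16*I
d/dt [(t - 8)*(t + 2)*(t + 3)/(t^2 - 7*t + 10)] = (t^4 - 14*t^3 + 85*t^2 + 36*t - 676)/(t^4 - 14*t^3 + 69*t^2 - 140*t + 100)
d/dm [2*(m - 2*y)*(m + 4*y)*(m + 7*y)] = 6*m^2 + 36*m*y + 12*y^2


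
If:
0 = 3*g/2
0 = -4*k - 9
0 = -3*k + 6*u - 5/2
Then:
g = 0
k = -9/4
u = -17/24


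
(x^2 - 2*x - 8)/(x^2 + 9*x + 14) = (x - 4)/(x + 7)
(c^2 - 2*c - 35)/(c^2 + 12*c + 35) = (c - 7)/(c + 7)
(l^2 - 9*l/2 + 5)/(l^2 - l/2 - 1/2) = (-2*l^2 + 9*l - 10)/(-2*l^2 + l + 1)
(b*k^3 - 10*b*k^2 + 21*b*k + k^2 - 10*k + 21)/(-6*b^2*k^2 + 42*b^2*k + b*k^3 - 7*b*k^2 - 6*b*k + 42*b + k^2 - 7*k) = (3 - k)/(6*b - k)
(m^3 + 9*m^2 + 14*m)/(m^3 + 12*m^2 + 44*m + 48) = m*(m + 7)/(m^2 + 10*m + 24)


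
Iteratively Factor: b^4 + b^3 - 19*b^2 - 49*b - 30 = (b - 5)*(b^3 + 6*b^2 + 11*b + 6) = (b - 5)*(b + 3)*(b^2 + 3*b + 2) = (b - 5)*(b + 2)*(b + 3)*(b + 1)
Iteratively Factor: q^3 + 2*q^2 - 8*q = (q - 2)*(q^2 + 4*q) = (q - 2)*(q + 4)*(q)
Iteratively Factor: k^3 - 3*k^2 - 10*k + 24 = (k - 2)*(k^2 - k - 12) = (k - 2)*(k + 3)*(k - 4)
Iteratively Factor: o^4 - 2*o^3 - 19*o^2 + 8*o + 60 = (o - 2)*(o^3 - 19*o - 30) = (o - 2)*(o + 3)*(o^2 - 3*o - 10) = (o - 5)*(o - 2)*(o + 3)*(o + 2)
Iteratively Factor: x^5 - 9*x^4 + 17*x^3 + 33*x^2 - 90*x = (x + 2)*(x^4 - 11*x^3 + 39*x^2 - 45*x) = x*(x + 2)*(x^3 - 11*x^2 + 39*x - 45) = x*(x - 3)*(x + 2)*(x^2 - 8*x + 15) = x*(x - 3)^2*(x + 2)*(x - 5)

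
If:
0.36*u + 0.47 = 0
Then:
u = -1.31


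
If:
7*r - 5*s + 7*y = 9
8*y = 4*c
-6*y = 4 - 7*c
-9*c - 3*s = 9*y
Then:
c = 1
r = -17/7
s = -9/2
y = 1/2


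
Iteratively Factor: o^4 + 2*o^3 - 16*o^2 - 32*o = (o + 4)*(o^3 - 2*o^2 - 8*o) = o*(o + 4)*(o^2 - 2*o - 8) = o*(o - 4)*(o + 4)*(o + 2)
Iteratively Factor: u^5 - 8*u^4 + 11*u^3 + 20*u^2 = (u)*(u^4 - 8*u^3 + 11*u^2 + 20*u) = u*(u + 1)*(u^3 - 9*u^2 + 20*u) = u^2*(u + 1)*(u^2 - 9*u + 20) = u^2*(u - 5)*(u + 1)*(u - 4)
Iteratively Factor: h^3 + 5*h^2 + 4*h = (h + 4)*(h^2 + h) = (h + 1)*(h + 4)*(h)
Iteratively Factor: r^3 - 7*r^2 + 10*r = (r - 5)*(r^2 - 2*r) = r*(r - 5)*(r - 2)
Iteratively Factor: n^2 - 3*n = (n - 3)*(n)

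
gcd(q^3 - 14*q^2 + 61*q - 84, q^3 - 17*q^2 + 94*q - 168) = q^2 - 11*q + 28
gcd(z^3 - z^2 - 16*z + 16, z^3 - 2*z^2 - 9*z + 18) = 1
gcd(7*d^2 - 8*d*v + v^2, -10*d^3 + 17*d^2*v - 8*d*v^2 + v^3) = -d + v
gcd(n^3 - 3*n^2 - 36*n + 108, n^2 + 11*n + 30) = n + 6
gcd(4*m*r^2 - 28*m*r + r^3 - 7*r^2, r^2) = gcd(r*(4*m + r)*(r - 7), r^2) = r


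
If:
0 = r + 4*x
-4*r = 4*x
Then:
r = 0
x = 0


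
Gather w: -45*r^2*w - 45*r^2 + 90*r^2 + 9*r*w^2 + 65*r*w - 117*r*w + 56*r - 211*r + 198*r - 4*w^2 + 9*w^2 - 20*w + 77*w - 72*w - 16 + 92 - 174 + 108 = 45*r^2 + 43*r + w^2*(9*r + 5) + w*(-45*r^2 - 52*r - 15) + 10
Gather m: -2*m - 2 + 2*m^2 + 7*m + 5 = 2*m^2 + 5*m + 3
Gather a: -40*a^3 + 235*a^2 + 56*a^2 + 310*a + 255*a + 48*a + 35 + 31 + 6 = -40*a^3 + 291*a^2 + 613*a + 72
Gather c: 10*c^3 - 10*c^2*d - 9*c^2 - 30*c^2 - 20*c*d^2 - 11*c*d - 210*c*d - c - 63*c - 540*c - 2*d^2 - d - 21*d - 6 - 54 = 10*c^3 + c^2*(-10*d - 39) + c*(-20*d^2 - 221*d - 604) - 2*d^2 - 22*d - 60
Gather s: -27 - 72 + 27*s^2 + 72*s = 27*s^2 + 72*s - 99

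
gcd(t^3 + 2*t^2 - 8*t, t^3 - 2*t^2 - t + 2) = t - 2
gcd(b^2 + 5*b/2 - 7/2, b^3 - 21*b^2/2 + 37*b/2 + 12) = 1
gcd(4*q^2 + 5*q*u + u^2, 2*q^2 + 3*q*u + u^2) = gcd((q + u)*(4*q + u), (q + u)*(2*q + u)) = q + u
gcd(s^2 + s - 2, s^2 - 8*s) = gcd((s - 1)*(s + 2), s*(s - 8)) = 1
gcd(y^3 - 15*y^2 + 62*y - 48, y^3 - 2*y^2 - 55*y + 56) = y^2 - 9*y + 8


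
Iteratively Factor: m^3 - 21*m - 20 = (m + 1)*(m^2 - m - 20) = (m + 1)*(m + 4)*(m - 5)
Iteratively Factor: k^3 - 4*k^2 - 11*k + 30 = (k - 5)*(k^2 + k - 6) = (k - 5)*(k + 3)*(k - 2)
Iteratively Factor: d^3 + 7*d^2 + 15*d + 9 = (d + 3)*(d^2 + 4*d + 3) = (d + 3)^2*(d + 1)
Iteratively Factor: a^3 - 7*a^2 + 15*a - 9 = (a - 3)*(a^2 - 4*a + 3) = (a - 3)*(a - 1)*(a - 3)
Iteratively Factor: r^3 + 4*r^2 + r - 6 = (r - 1)*(r^2 + 5*r + 6) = (r - 1)*(r + 3)*(r + 2)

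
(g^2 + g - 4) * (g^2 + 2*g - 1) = g^4 + 3*g^3 - 3*g^2 - 9*g + 4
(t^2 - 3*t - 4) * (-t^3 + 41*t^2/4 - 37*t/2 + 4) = -t^5 + 53*t^4/4 - 181*t^3/4 + 37*t^2/2 + 62*t - 16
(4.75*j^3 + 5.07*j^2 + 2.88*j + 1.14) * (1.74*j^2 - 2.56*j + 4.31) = 8.265*j^5 - 3.3382*j^4 + 12.5045*j^3 + 16.4625*j^2 + 9.4944*j + 4.9134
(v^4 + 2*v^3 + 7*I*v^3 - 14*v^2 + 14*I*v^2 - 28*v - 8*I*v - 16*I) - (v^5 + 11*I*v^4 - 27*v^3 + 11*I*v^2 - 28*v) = -v^5 + v^4 - 11*I*v^4 + 29*v^3 + 7*I*v^3 - 14*v^2 + 3*I*v^2 - 8*I*v - 16*I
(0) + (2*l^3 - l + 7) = 2*l^3 - l + 7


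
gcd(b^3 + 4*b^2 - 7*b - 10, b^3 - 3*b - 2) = b^2 - b - 2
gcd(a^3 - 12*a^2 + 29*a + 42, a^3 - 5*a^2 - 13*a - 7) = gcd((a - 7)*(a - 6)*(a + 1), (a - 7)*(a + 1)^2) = a^2 - 6*a - 7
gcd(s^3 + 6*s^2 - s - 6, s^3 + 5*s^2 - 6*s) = s^2 + 5*s - 6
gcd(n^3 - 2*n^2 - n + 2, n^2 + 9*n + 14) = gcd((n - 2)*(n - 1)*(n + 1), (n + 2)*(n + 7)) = 1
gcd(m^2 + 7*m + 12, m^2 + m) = 1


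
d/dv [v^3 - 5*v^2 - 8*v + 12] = 3*v^2 - 10*v - 8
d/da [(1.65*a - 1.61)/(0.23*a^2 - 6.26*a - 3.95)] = (-0.3795*a^2 + 0.740600000000001*a - 16.5961)/(0.0529*a^4 - 2.8796*a^3 + 37.3706*a^2 + 49.454*a + 15.6025)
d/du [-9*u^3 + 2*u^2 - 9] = u*(4 - 27*u)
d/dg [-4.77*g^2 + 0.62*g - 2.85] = 0.62 - 9.54*g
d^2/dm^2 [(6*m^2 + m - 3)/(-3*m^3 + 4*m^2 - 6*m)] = 2*(-54*m^6 - 27*m^5 + 522*m^4 - 430*m^3 + 306*m^2 - 216*m + 108)/(m^3*(27*m^6 - 108*m^5 + 306*m^4 - 496*m^3 + 612*m^2 - 432*m + 216))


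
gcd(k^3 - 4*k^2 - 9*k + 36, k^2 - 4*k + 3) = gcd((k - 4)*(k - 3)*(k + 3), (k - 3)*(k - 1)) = k - 3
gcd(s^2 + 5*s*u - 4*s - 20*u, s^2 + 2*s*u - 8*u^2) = 1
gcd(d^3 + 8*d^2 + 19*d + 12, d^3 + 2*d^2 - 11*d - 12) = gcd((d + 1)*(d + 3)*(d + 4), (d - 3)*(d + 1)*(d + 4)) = d^2 + 5*d + 4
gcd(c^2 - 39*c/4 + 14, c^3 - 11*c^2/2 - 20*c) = c - 8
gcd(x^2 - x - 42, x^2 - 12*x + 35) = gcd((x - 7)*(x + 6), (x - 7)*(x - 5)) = x - 7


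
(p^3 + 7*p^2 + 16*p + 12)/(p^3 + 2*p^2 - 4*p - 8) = (p + 3)/(p - 2)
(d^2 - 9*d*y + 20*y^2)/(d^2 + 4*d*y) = (d^2 - 9*d*y + 20*y^2)/(d*(d + 4*y))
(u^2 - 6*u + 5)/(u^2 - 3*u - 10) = (u - 1)/(u + 2)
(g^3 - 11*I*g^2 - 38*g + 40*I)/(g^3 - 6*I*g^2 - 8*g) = (g - 5*I)/g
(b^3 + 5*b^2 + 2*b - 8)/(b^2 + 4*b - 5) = (b^2 + 6*b + 8)/(b + 5)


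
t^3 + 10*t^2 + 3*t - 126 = (t - 3)*(t + 6)*(t + 7)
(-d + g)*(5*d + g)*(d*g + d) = -5*d^3*g - 5*d^3 + 4*d^2*g^2 + 4*d^2*g + d*g^3 + d*g^2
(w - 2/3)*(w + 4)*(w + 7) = w^3 + 31*w^2/3 + 62*w/3 - 56/3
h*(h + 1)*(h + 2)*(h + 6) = h^4 + 9*h^3 + 20*h^2 + 12*h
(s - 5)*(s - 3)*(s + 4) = s^3 - 4*s^2 - 17*s + 60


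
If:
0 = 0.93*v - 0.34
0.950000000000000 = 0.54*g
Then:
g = 1.76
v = 0.37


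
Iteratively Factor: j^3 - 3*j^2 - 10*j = (j + 2)*(j^2 - 5*j) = (j - 5)*(j + 2)*(j)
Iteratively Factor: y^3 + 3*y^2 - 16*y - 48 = (y - 4)*(y^2 + 7*y + 12) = (y - 4)*(y + 3)*(y + 4)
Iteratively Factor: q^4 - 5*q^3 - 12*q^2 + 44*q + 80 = (q + 2)*(q^3 - 7*q^2 + 2*q + 40) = (q - 5)*(q + 2)*(q^2 - 2*q - 8) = (q - 5)*(q + 2)^2*(q - 4)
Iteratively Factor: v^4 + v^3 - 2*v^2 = (v - 1)*(v^3 + 2*v^2) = v*(v - 1)*(v^2 + 2*v) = v^2*(v - 1)*(v + 2)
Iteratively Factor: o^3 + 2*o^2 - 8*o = (o)*(o^2 + 2*o - 8) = o*(o + 4)*(o - 2)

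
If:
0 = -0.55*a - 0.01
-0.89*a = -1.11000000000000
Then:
No Solution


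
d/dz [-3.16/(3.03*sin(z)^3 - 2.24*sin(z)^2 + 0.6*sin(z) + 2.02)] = (28.7244*sin(z)^2 - 14.1568*sin(z) + 1.896)*cos(z)/(3.03*sin(z)^3 - 2.24*sin(z)^2 + 0.6*sin(z) + 2.02)^2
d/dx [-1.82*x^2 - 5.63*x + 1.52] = -3.64*x - 5.63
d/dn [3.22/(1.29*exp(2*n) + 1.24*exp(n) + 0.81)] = (-8.3076*exp(n) - 3.9928)*exp(n)/(1.29*exp(2*n) + 1.24*exp(n) + 0.81)^2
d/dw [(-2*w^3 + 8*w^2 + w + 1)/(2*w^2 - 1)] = (-4*w^4 + 4*w^2 - 20*w - 1)/(4*w^4 - 4*w^2 + 1)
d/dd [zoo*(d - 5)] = zoo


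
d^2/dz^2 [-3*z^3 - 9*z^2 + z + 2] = -18*z - 18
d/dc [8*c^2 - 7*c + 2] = 16*c - 7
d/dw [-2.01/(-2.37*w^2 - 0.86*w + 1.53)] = (-9.5274*w - 1.7286)/(2.37*w^2 + 0.86*w - 1.53)^2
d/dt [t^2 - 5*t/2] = 2*t - 5/2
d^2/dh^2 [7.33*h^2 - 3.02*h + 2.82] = 14.6600000000000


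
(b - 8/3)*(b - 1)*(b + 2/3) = b^3 - 3*b^2 + 2*b/9 + 16/9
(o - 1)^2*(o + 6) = o^3 + 4*o^2 - 11*o + 6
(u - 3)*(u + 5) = u^2 + 2*u - 15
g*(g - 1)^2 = g^3 - 2*g^2 + g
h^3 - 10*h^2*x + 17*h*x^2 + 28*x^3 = (h - 7*x)*(h - 4*x)*(h + x)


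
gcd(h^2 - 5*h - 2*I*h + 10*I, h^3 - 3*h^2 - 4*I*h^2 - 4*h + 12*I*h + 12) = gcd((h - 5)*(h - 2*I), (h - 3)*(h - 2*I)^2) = h - 2*I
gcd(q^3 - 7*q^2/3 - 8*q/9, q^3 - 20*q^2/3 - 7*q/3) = q^2 + q/3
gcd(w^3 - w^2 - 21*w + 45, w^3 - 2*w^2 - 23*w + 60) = w^2 + 2*w - 15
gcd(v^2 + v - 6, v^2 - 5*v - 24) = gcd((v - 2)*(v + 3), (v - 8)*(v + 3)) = v + 3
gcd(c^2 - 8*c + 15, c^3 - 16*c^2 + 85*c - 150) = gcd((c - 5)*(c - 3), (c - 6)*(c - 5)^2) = c - 5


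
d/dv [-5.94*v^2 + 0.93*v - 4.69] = 0.93 - 11.88*v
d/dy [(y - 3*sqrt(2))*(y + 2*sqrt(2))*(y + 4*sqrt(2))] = 3*y^2 + 6*sqrt(2)*y - 20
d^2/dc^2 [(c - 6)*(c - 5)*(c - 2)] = 6*c - 26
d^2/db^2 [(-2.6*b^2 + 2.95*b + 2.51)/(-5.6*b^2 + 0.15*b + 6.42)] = (-180.656*b^3 + 88.5696000000002*b^2 - 623.7*b + 39.4149900000001)/(175.616*b^6 - 14.112*b^5 - 603.6156*b^4 + 32.353425*b^3 + 692.00217*b^2 - 18.54738*b - 264.609288)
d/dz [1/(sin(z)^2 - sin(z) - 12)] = (1 - 2*sin(z))*cos(z)/(sin(z) + cos(z)^2 + 11)^2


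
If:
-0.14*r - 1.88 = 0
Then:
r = -13.43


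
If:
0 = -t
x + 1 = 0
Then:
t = 0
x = -1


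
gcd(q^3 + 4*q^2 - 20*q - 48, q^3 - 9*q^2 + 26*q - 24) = q - 4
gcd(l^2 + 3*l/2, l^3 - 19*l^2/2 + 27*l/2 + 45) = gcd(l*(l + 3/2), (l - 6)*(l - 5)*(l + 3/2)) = l + 3/2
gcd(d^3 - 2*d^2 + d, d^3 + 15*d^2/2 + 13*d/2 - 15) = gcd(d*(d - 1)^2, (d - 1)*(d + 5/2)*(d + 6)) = d - 1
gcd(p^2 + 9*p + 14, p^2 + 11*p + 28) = p + 7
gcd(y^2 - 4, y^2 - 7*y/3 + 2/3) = y - 2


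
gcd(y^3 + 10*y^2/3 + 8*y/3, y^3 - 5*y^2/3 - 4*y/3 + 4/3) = 1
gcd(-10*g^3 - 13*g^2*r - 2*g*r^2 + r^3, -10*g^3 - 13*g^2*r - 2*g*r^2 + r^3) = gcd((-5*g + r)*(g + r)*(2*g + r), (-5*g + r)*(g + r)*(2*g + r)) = -10*g^3 - 13*g^2*r - 2*g*r^2 + r^3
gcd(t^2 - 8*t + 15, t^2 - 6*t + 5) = t - 5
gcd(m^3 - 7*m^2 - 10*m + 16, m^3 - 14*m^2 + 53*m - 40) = m^2 - 9*m + 8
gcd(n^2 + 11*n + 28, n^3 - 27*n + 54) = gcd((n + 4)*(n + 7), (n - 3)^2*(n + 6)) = 1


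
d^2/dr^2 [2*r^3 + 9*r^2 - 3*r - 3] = 12*r + 18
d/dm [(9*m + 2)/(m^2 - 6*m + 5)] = (-9*m^2 - 4*m + 57)/(m^4 - 12*m^3 + 46*m^2 - 60*m + 25)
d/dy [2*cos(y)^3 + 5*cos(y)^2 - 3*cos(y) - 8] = -(10*cos(y) + 3*cos(2*y))*sin(y)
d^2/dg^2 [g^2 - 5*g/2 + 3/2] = 2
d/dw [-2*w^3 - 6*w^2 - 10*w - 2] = -6*w^2 - 12*w - 10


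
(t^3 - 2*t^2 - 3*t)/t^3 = 1 - 2/t - 3/t^2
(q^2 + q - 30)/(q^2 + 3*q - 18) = (q - 5)/(q - 3)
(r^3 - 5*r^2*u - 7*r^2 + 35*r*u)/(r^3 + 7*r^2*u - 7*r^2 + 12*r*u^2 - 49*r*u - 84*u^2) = r*(r - 5*u)/(r^2 + 7*r*u + 12*u^2)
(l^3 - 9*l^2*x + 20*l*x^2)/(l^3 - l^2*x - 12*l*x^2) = (l - 5*x)/(l + 3*x)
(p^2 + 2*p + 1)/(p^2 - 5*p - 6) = (p + 1)/(p - 6)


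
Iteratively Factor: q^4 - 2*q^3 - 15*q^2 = (q - 5)*(q^3 + 3*q^2) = (q - 5)*(q + 3)*(q^2) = q*(q - 5)*(q + 3)*(q)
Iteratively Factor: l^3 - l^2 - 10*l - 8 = (l + 2)*(l^2 - 3*l - 4) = (l - 4)*(l + 2)*(l + 1)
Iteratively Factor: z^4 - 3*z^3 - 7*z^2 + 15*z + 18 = (z + 1)*(z^3 - 4*z^2 - 3*z + 18) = (z - 3)*(z + 1)*(z^2 - z - 6) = (z - 3)*(z + 1)*(z + 2)*(z - 3)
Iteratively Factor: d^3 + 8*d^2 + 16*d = (d + 4)*(d^2 + 4*d) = (d + 4)^2*(d)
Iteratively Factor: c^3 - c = (c + 1)*(c^2 - c) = (c - 1)*(c + 1)*(c)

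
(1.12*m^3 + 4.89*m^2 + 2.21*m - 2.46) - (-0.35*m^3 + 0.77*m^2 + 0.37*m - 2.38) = 1.47*m^3 + 4.12*m^2 + 1.84*m - 0.0800000000000001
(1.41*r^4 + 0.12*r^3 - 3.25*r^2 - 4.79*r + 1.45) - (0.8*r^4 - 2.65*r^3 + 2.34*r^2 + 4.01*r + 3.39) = 0.61*r^4 + 2.77*r^3 - 5.59*r^2 - 8.8*r - 1.94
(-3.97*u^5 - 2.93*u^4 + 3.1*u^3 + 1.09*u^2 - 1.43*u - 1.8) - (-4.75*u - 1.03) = -3.97*u^5 - 2.93*u^4 + 3.1*u^3 + 1.09*u^2 + 3.32*u - 0.77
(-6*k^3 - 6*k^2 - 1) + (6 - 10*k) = -6*k^3 - 6*k^2 - 10*k + 5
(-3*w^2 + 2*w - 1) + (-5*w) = -3*w^2 - 3*w - 1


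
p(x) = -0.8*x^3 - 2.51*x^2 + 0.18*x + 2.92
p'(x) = -2.4*x^2 - 5.02*x + 0.18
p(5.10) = -167.57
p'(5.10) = -87.85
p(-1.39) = -0.03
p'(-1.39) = 2.52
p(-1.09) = 0.78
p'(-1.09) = 2.80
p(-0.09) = 2.88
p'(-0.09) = 0.61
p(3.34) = -54.29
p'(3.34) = -43.36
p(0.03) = 2.92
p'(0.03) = 0.03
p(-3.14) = 2.37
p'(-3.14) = -7.72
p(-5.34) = 52.20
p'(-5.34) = -41.45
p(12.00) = -1738.76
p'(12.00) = -405.66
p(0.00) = 2.92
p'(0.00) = 0.18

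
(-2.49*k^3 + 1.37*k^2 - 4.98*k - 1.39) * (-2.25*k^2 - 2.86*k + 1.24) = 5.6025*k^5 + 4.0389*k^4 + 4.1992*k^3 + 19.0691*k^2 - 2.1998*k - 1.7236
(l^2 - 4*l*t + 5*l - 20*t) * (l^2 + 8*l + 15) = l^4 - 4*l^3*t + 13*l^3 - 52*l^2*t + 55*l^2 - 220*l*t + 75*l - 300*t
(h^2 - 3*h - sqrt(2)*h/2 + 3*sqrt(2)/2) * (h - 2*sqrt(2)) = h^3 - 5*sqrt(2)*h^2/2 - 3*h^2 + 2*h + 15*sqrt(2)*h/2 - 6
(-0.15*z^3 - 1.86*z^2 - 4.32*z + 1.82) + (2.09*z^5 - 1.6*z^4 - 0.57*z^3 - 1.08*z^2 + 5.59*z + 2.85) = 2.09*z^5 - 1.6*z^4 - 0.72*z^3 - 2.94*z^2 + 1.27*z + 4.67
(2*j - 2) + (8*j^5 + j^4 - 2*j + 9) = 8*j^5 + j^4 + 7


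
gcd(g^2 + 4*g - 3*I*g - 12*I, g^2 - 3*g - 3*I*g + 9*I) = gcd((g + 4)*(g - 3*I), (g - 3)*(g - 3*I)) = g - 3*I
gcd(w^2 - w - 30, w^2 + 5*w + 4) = 1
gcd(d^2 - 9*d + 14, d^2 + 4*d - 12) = d - 2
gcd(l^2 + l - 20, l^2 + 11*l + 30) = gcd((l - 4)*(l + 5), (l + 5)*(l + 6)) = l + 5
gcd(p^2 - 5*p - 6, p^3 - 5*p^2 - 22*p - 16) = p + 1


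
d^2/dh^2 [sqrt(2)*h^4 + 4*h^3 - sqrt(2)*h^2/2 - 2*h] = 12*sqrt(2)*h^2 + 24*h - sqrt(2)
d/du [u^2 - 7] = 2*u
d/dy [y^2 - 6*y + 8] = 2*y - 6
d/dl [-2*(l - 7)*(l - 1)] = 16 - 4*l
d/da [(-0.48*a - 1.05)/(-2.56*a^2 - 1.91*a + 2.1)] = (1.2288*a^2 + 0.9168*a - (0.48*a + 1.05)*(5.12*a + 1.91) - 1.008)/(2.56*a^2 + 1.91*a - 2.1)^2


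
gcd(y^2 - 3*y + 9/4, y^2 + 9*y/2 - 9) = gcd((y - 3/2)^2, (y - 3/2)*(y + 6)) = y - 3/2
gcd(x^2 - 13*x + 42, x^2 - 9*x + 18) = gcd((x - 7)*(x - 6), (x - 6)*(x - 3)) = x - 6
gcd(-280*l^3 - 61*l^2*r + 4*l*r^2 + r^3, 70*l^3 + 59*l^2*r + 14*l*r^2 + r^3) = 35*l^2 + 12*l*r + r^2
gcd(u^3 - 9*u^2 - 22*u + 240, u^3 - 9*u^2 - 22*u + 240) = u^3 - 9*u^2 - 22*u + 240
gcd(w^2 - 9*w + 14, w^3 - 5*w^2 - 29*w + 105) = w - 7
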